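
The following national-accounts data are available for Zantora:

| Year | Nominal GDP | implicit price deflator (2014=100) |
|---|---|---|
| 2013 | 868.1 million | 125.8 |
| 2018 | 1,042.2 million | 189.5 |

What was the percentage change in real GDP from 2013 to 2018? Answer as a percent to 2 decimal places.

Real GDP 2013 = 868.1 / 1.258 = 690.06.
Real GDP 2018 = 1042.2 / 1.895 = 549.97.
Real growth = 549.97 / 690.06 − 1 = -0.2030.

-20.30%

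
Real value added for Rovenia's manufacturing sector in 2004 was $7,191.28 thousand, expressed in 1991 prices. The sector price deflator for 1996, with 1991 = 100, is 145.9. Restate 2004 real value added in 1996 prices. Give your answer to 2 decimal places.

$10,492.08 thousand

Real value added in 1996 prices = Real value added in 1991 prices × (P_1996/P_1991) = 7191.28 × 1.459 = 10492.08.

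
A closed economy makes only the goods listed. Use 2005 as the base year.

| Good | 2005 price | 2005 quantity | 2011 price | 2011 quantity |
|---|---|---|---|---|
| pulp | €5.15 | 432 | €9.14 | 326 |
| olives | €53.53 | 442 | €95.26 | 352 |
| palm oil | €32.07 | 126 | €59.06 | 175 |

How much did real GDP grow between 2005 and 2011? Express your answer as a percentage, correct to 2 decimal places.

-12.67%

Real GDP 2005 = Nominal GDP 2005 = 5.15·432 + 53.53·442 + 32.07·126 = 29925.88.
Real GDP 2011 (at 2005 prices) = 5.15·326 + 53.53·352 + 32.07·175 = 26133.71.
Real growth = 26133.71/29925.88 − 1 = -0.1267.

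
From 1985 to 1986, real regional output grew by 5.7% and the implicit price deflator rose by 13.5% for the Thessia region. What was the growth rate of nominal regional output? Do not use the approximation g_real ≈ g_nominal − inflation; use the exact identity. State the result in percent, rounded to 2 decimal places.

(1 + g_nom) = (1 + g_real)(1 + π) = 1.0570 × 1.1350 = 1.19970.

19.97%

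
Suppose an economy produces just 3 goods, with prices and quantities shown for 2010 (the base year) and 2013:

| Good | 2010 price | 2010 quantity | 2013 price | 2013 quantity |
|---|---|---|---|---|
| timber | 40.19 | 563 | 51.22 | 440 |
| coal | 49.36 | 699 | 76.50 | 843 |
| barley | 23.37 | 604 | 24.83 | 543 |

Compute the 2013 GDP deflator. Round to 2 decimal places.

Nominal GDP 2013 = 51.22·440 + 76.50·843 + 24.83·543 = 100508.99.
Real GDP 2013 (at 2010 prices) = 40.19·440 + 49.36·843 + 23.37·543 = 71983.99.
Deflator = Nominal/Real × 100 = 100508.99/71983.99 × 100 = 139.627.

139.63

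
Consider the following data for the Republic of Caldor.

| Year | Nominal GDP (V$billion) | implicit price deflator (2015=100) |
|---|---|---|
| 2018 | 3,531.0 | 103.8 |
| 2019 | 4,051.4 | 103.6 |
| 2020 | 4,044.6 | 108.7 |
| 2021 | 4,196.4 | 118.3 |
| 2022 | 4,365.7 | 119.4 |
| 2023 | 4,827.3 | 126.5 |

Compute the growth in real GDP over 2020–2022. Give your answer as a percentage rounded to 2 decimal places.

Real GDP 2020 = 4044.6/1.087 = 3720.88.
Real GDP 2022 = 4365.7/1.194 = 3656.37.
Change = 3656.37/3720.88 − 1 = -0.0173.

-1.73%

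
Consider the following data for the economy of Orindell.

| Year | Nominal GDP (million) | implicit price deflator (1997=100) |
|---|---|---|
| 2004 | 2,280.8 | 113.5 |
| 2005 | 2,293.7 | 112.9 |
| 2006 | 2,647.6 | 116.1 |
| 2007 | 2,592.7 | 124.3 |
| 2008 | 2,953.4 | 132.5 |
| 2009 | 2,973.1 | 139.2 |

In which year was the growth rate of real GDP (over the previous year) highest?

2005: real = 2293.7/1.129 = 2031.62; growth vs 2004 (2009.52) = 1.10%.
2006: real = 2647.6/1.161 = 2280.45; growth vs 2005 (2031.62) = 12.25%.
2007: real = 2592.7/1.243 = 2085.84; growth vs 2006 (2280.45) = -8.53%.
2008: real = 2953.4/1.325 = 2228.98; growth vs 2007 (2085.84) = 6.86%.
2009: real = 2973.1/1.392 = 2135.85; growth vs 2008 (2228.98) = -4.18%.

2006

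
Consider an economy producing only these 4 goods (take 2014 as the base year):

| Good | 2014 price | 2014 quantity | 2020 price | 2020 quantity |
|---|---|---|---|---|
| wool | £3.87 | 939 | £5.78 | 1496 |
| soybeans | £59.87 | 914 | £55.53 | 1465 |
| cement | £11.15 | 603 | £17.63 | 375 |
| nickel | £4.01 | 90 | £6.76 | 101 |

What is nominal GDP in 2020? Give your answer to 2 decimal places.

Nominal GDP 2020 = Σ (p_2020 × q_2020) = 5.78·1496 + 55.53·1465 + 17.63·375 + 6.76·101 = 97292.34.

£97292.34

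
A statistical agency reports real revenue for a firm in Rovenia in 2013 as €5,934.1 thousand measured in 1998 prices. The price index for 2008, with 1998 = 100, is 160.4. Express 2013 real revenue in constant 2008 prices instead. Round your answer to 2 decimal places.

€9,518.30 thousand

Real revenue in 2008 prices = Real revenue in 1998 prices × (P_2008/P_1998) = 5934.1 × 1.604 = 9518.30.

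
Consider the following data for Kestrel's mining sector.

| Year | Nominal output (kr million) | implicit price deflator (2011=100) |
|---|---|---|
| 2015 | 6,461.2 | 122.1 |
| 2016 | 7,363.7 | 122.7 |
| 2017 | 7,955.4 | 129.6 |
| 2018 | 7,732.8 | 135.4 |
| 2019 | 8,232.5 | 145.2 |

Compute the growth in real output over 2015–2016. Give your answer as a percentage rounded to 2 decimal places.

13.41%

Real output 2015 = 6461.2/1.221 = 5291.73.
Real output 2016 = 7363.7/1.227 = 6001.39.
Change = 6001.39/5291.73 − 1 = 0.1341.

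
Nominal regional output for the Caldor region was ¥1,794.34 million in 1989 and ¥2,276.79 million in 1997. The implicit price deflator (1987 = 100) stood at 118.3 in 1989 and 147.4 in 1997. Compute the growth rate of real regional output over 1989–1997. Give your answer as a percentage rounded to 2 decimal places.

1.84%

Real regional output 1989 = 1794.34 / 1.183 = 1516.77.
Real regional output 1997 = 2276.79 / 1.474 = 1544.63.
Real growth = 1544.63 / 1516.77 − 1 = 0.0184.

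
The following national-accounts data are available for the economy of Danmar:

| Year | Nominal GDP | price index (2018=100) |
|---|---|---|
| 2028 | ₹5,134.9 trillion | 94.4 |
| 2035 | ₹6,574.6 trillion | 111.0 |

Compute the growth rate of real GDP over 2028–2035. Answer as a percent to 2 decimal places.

Deflate each year: 2028 → 5134.9/0.944 = 5439.51; 2035 → 6574.6/1.110 = 5923.06.
So real GDP changed by 5923.06/5439.51 − 1 = 0.0889, i.e. 8.89%.

8.89%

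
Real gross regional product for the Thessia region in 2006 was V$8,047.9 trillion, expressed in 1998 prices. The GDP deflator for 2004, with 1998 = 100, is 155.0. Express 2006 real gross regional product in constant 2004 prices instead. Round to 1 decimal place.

Real gross regional product in 2004 prices = Real gross regional product in 1998 prices × (P_2004/P_1998) = 8047.9 × 1.550 = 12474.25.

V$12,474.2 trillion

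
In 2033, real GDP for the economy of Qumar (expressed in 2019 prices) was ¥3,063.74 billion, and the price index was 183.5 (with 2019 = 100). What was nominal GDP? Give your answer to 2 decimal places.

Nominal GDP = Real × (price index/100) = 3063.74 × 1.835 = 5621.96.

¥5,621.96 billion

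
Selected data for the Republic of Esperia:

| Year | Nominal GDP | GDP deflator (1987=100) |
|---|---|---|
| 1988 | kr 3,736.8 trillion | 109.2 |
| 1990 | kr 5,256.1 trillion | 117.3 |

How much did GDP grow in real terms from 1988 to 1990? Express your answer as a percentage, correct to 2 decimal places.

30.94%

Real GDP 1988 = 3736.8 / 1.092 = 3421.98.
Real GDP 1990 = 5256.1 / 1.173 = 4480.90.
Real growth = 4480.90 / 3421.98 − 1 = 0.3094.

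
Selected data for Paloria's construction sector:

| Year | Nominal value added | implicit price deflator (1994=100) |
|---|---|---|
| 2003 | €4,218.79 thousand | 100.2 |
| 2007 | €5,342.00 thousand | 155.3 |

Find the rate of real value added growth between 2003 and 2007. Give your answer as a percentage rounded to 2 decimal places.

Real value added 2003 = 4218.79 / 1.002 = 4210.37.
Real value added 2007 = 5342.00 / 1.553 = 3439.79.
Real growth = 3439.79 / 4210.37 − 1 = -0.1830.

-18.30%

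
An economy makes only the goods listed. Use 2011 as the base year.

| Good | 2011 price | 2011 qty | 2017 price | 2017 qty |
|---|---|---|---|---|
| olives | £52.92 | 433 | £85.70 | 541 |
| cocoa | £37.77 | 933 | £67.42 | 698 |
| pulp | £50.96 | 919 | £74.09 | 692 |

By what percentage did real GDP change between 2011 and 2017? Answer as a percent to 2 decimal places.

Real GDP 2011 = Nominal GDP 2011 = 52.92·433 + 37.77·933 + 50.96·919 = 104986.01.
Real GDP 2017 (at 2011 prices) = 52.92·541 + 37.77·698 + 50.96·692 = 90257.50.
Real growth = 90257.50/104986.01 − 1 = -0.1403.

-14.03%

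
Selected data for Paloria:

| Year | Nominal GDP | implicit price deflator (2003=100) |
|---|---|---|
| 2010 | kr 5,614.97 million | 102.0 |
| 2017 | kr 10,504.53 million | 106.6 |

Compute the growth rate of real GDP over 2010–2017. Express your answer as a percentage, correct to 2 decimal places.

Deflate each year: 2010 → 5614.97/1.020 = 5504.87; 2017 → 10504.53/1.066 = 9854.16.
So real GDP changed by 9854.16/5504.87 − 1 = 0.7901, i.e. 79.01%.

79.01%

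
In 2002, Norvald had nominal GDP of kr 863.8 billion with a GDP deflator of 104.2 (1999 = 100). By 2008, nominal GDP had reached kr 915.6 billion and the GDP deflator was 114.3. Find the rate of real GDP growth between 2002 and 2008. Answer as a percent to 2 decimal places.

-3.37%

Real GDP 2002 = 863.8 / 1.042 = 828.98.
Real GDP 2008 = 915.6 / 1.143 = 801.05.
Real growth = 801.05 / 828.98 − 1 = -0.0337.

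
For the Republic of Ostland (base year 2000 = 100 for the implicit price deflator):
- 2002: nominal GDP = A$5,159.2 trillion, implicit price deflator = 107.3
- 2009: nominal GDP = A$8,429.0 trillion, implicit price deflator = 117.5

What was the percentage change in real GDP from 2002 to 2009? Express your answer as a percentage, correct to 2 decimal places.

Deflate each year: 2002 → 5159.2/1.073 = 4808.20; 2009 → 8429.0/1.175 = 7173.62.
So real GDP changed by 7173.62/4808.20 − 1 = 0.4920, i.e. 49.20%.

49.20%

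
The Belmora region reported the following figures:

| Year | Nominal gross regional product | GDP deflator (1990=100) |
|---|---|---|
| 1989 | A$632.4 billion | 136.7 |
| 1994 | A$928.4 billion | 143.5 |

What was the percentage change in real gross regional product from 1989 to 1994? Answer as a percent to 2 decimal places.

Deflate each year: 1989 → 632.4/1.367 = 462.62; 1994 → 928.4/1.435 = 646.97.
So real gross regional product changed by 646.97/462.62 − 1 = 0.3985, i.e. 39.85%.

39.85%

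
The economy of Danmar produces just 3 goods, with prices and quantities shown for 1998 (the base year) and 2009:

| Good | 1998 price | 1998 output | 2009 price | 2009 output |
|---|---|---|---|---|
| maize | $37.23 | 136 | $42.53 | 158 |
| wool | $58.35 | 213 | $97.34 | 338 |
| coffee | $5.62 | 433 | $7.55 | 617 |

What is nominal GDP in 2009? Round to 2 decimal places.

$44279.01

Nominal GDP 2009 = Σ (p_2009 × q_2009) = 42.53·158 + 97.34·338 + 7.55·617 = 44279.01.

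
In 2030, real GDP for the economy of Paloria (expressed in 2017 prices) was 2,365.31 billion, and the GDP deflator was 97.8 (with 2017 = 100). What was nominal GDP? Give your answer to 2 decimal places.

2,313.27 billion

Nominal GDP = Real × (GDP deflator/100) = 2365.31 × 0.978 = 2313.27.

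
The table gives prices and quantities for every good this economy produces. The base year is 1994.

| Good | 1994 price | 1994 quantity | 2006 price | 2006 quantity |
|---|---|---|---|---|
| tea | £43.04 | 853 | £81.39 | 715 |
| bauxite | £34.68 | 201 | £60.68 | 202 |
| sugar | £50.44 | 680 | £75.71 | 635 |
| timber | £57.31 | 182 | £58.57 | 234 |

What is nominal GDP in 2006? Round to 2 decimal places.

£132232.44

Nominal GDP 2006 = Σ (p_2006 × q_2006) = 81.39·715 + 60.68·202 + 75.71·635 + 58.57·234 = 132232.44.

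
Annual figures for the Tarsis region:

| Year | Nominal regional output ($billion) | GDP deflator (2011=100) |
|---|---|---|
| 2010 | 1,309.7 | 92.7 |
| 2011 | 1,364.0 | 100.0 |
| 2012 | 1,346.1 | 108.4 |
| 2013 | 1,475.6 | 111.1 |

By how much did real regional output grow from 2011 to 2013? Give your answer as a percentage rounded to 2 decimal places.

Real regional output 2011 = 1364.0/1.000 = 1364.00.
Real regional output 2013 = 1475.6/1.111 = 1328.17.
Change = 1328.17/1364.00 − 1 = -0.0263.

-2.63%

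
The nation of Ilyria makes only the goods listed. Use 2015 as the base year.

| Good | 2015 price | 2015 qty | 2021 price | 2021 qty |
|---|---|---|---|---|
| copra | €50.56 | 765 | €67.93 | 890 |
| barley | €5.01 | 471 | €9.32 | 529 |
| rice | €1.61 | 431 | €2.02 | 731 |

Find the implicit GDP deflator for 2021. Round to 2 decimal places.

Nominal GDP 2021 = 67.93·890 + 9.32·529 + 2.02·731 = 66864.60.
Real GDP 2021 (at 2015 prices) = 50.56·890 + 5.01·529 + 1.61·731 = 48825.60.
Deflator = Nominal/Real × 100 = 66864.60/48825.60 × 100 = 136.946.

136.95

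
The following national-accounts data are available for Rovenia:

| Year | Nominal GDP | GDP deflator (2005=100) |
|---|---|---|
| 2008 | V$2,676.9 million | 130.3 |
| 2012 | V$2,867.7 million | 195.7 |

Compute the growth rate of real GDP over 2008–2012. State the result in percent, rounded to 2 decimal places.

Deflate each year: 2008 → 2676.9/1.303 = 2054.41; 2012 → 2867.7/1.957 = 1465.36.
So real GDP changed by 1465.36/2054.41 − 1 = -0.2867, i.e. -28.67%.

-28.67%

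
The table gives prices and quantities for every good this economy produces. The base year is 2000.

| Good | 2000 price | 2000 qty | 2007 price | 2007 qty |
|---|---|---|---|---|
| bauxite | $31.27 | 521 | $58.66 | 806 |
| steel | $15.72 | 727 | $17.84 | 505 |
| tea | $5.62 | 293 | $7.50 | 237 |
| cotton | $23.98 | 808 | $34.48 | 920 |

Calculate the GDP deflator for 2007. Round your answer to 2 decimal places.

Nominal GDP 2007 = 58.66·806 + 17.84·505 + 7.50·237 + 34.48·920 = 89788.26.
Real GDP 2007 (at 2000 prices) = 31.27·806 + 15.72·505 + 5.62·237 + 23.98·920 = 56535.76.
Deflator = Nominal/Real × 100 = 89788.26/56535.76 × 100 = 158.817.

158.82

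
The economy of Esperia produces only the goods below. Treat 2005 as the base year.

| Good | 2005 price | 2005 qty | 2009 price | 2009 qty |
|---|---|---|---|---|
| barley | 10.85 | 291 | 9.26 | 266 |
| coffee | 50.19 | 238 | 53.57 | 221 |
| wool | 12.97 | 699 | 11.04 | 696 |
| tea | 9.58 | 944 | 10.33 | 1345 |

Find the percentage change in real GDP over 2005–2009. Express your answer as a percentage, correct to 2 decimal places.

8.06%

Real GDP 2005 = Nominal GDP 2005 = 10.85·291 + 50.19·238 + 12.97·699 + 9.58·944 = 33212.12.
Real GDP 2009 (at 2005 prices) = 10.85·266 + 50.19·221 + 12.97·696 + 9.58·1345 = 35890.31.
Real growth = 35890.31/33212.12 − 1 = 0.0806.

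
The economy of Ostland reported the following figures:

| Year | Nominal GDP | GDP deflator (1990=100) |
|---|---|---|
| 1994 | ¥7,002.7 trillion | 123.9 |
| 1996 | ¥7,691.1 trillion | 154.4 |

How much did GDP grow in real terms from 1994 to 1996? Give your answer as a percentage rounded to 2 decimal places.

Deflate each year: 1994 → 7002.7/1.239 = 5651.90; 1996 → 7691.1/1.544 = 4981.28.
So real GDP changed by 4981.28/5651.90 − 1 = -0.1187, i.e. -11.87%.

-11.87%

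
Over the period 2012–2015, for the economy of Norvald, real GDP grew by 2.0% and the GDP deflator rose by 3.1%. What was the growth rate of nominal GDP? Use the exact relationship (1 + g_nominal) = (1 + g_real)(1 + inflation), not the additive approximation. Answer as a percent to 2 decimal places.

(1 + g_nom) = (1 + g_real)(1 + π) = 1.0200 × 1.0310 = 1.05162.

5.16%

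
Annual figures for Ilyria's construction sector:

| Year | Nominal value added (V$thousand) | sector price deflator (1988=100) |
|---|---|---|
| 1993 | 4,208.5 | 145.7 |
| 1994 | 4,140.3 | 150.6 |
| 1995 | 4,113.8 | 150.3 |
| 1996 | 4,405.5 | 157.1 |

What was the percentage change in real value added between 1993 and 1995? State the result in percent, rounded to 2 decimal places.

Real value added 1993 = 4208.5/1.457 = 2888.47.
Real value added 1995 = 4113.8/1.503 = 2737.06.
Change = 2737.06/2888.47 − 1 = -0.0524.

-5.24%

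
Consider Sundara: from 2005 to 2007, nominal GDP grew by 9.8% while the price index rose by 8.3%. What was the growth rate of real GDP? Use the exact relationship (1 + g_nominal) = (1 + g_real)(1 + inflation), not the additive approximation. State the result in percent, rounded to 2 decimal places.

(1 + g_nom) = (1 + g_real)(1 + π), so g_real = 1.0980 / 1.0830 − 1 = 0.01385.

1.39%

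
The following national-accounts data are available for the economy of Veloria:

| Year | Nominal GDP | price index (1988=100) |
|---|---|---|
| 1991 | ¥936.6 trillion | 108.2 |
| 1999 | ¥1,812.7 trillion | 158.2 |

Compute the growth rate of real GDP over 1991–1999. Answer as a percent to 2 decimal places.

32.37%

Real GDP 1991 = 936.6 / 1.082 = 865.62.
Real GDP 1999 = 1812.7 / 1.582 = 1145.83.
Real growth = 1145.83 / 865.62 − 1 = 0.3237.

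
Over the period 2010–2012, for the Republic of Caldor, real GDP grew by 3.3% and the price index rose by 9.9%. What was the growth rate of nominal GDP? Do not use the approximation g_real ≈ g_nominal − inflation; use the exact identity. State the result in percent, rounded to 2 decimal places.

(1 + g_nom) = (1 + g_real)(1 + π) = 1.0330 × 1.0990 = 1.13527.

13.53%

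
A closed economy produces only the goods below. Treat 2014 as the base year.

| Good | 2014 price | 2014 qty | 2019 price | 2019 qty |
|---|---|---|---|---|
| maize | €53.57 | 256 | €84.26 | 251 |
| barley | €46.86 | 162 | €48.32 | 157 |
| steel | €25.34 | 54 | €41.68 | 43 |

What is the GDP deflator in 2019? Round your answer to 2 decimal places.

139.44

Nominal GDP 2019 = 84.26·251 + 48.32·157 + 41.68·43 = 30527.74.
Real GDP 2019 (at 2014 prices) = 53.57·251 + 46.86·157 + 25.34·43 = 21892.71.
Deflator = Nominal/Real × 100 = 30527.74/21892.71 × 100 = 139.442.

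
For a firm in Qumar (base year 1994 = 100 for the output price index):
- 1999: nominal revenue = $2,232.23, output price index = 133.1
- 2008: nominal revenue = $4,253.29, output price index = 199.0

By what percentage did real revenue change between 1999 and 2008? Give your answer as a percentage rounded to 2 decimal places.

Deflate each year: 1999 → 2232.23/1.331 = 1677.11; 2008 → 4253.29/1.990 = 2137.33.
So real revenue changed by 2137.33/1677.11 − 1 = 0.2744, i.e. 27.44%.

27.44%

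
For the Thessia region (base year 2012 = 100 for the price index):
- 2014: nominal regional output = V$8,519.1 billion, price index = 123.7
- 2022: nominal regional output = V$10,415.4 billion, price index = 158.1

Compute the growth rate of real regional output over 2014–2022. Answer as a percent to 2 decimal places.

-4.34%

Deflate each year: 2014 → 8519.1/1.237 = 6886.90; 2022 → 10415.4/1.581 = 6587.86.
So real regional output changed by 6587.86/6886.90 − 1 = -0.0434, i.e. -4.34%.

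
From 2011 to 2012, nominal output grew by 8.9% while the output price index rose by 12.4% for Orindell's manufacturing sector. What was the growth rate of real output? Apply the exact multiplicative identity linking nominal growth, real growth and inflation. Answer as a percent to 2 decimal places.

-3.11%

(1 + g_nom) = (1 + g_real)(1 + π), so g_real = 1.0890 / 1.1240 − 1 = -0.03114.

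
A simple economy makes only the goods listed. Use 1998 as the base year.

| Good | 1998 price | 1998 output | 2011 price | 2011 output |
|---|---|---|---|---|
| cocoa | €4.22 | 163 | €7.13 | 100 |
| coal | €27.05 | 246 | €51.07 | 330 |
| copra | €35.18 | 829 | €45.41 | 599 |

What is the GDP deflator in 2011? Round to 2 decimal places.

147.16

Nominal GDP 2011 = 7.13·100 + 51.07·330 + 45.41·599 = 44766.69.
Real GDP 2011 (at 1998 prices) = 4.22·100 + 27.05·330 + 35.18·599 = 30421.32.
Deflator = Nominal/Real × 100 = 44766.69/30421.32 × 100 = 147.156.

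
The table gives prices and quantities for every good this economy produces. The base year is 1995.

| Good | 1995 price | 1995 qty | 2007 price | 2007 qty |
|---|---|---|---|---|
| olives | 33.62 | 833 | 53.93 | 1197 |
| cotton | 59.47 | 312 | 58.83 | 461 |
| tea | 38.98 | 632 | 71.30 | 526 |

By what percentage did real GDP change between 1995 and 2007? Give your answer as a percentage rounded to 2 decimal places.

23.83%

Real GDP 1995 = Nominal GDP 1995 = 33.62·833 + 59.47·312 + 38.98·632 = 71195.46.
Real GDP 2007 (at 1995 prices) = 33.62·1197 + 59.47·461 + 38.98·526 = 88162.29.
Real growth = 88162.29/71195.46 − 1 = 0.2383.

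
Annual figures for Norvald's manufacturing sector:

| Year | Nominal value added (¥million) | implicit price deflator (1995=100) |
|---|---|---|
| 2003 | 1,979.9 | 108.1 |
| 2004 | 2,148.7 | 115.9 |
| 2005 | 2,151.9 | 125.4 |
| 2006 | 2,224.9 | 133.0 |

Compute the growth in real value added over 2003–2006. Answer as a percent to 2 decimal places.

Real value added 2003 = 1979.9/1.081 = 1831.54.
Real value added 2006 = 2224.9/1.330 = 1672.86.
Change = 1672.86/1831.54 − 1 = -0.0866.

-8.66%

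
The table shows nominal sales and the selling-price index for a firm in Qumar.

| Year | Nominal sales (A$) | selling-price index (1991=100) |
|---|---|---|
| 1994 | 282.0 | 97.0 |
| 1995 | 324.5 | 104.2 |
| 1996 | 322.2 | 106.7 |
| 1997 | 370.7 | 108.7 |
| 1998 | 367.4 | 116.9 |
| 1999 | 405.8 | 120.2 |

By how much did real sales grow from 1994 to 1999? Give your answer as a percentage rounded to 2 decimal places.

Real sales 1994 = 282.0/0.970 = 290.72.
Real sales 1999 = 405.8/1.202 = 337.60.
Change = 337.60/290.72 − 1 = 0.1613.

16.13%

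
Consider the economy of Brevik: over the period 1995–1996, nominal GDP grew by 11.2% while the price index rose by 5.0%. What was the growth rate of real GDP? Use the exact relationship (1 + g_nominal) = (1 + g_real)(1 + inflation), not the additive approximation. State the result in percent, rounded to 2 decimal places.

(1 + g_nom) = (1 + g_real)(1 + π), so g_real = 1.1120 / 1.0500 − 1 = 0.05905.

5.90%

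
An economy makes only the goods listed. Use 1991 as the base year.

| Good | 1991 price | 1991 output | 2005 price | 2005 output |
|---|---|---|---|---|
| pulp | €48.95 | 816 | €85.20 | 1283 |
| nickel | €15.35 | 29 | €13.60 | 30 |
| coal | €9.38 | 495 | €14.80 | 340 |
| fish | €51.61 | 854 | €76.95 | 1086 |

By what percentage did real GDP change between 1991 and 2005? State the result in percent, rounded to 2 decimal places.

Real GDP 1991 = Nominal GDP 1991 = 48.95·816 + 15.35·29 + 9.38·495 + 51.61·854 = 89106.39.
Real GDP 2005 (at 1991 prices) = 48.95·1283 + 15.35·30 + 9.38·340 + 51.61·1086 = 122501.01.
Real growth = 122501.01/89106.39 − 1 = 0.3748.

37.48%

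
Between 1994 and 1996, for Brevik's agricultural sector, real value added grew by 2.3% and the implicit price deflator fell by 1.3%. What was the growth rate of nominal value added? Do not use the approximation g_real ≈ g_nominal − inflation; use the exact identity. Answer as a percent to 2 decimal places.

0.97%

(1 + g_nom) = (1 + g_real)(1 + π) = 1.0230 × 0.9870 = 1.00970.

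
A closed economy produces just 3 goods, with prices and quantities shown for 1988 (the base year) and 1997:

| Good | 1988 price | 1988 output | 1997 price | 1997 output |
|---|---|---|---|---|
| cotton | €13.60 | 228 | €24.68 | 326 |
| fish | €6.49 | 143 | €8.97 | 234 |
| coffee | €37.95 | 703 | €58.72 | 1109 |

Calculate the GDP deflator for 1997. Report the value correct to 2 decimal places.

156.68

Nominal GDP 1997 = 24.68·326 + 8.97·234 + 58.72·1109 = 75265.14.
Real GDP 1997 (at 1988 prices) = 13.60·326 + 6.49·234 + 37.95·1109 = 48038.81.
Deflator = Nominal/Real × 100 = 75265.14/48038.81 × 100 = 156.676.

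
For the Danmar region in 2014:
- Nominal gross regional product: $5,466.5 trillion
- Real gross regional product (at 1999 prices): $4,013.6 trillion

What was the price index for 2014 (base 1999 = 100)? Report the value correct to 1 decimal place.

price index = (Nominal / Real) × 100 = 5466.5 / 4013.6 × 100 = 136.20.

136.2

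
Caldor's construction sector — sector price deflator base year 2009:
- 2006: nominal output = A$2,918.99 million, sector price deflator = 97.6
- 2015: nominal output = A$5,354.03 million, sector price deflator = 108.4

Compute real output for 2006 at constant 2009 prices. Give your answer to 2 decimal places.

Real output = Nominal / (sector price deflator/100) = 2918.99 / 0.976 = 2990.77.

A$2,990.77 million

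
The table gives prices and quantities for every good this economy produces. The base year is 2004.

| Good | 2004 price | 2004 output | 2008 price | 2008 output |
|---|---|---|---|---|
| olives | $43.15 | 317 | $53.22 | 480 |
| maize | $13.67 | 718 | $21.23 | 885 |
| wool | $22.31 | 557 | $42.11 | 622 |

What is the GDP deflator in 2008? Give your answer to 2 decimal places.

151.06

Nominal GDP 2008 = 53.22·480 + 21.23·885 + 42.11·622 = 70526.57.
Real GDP 2008 (at 2004 prices) = 43.15·480 + 13.67·885 + 22.31·622 = 46686.77.
Deflator = Nominal/Real × 100 = 70526.57/46686.77 × 100 = 151.063.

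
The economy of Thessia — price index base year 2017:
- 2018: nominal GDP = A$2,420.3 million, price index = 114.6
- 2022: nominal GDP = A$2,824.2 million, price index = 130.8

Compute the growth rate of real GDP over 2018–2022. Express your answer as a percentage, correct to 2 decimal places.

Deflate each year: 2018 → 2420.3/1.146 = 2111.95; 2022 → 2824.2/1.308 = 2159.17.
So real GDP changed by 2159.17/2111.95 − 1 = 0.0224, i.e. 2.24%.

2.24%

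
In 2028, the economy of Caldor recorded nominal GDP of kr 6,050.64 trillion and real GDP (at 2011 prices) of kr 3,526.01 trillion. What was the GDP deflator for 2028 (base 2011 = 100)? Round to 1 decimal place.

GDP deflator = (Nominal / Real) × 100 = 6050.64 / 3526.01 × 100 = 171.60.

171.6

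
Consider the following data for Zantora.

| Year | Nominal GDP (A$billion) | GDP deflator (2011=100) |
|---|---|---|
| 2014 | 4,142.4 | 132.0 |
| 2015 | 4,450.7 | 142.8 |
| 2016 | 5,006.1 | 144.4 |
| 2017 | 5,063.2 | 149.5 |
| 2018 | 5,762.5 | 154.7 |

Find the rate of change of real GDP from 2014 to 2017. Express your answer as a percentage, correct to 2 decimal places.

Real GDP 2014 = 4142.4/1.320 = 3138.18.
Real GDP 2017 = 5063.2/1.495 = 3386.76.
Change = 3386.76/3138.18 − 1 = 0.0792.

7.92%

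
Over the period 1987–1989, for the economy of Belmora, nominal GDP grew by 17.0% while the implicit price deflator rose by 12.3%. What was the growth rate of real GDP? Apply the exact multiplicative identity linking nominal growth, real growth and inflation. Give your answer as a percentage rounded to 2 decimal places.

4.19%

(1 + g_nom) = (1 + g_real)(1 + π), so g_real = 1.1700 / 1.1230 − 1 = 0.04185.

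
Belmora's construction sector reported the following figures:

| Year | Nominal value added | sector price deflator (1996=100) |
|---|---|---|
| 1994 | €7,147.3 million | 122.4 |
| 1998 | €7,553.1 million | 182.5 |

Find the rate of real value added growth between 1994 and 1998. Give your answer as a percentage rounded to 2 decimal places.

-29.12%

Real value added 1994 = 7147.3 / 1.224 = 5839.30.
Real value added 1998 = 7553.1 / 1.825 = 4138.68.
Real growth = 4138.68 / 5839.30 − 1 = -0.2912.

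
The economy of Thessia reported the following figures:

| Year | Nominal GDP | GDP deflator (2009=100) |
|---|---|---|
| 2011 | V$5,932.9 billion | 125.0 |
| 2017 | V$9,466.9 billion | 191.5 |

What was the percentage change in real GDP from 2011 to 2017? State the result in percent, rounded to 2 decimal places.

Deflate each year: 2011 → 5932.9/1.250 = 4746.32; 2017 → 9466.9/1.915 = 4943.55.
So real GDP changed by 4943.55/4746.32 − 1 = 0.0416, i.e. 4.16%.

4.16%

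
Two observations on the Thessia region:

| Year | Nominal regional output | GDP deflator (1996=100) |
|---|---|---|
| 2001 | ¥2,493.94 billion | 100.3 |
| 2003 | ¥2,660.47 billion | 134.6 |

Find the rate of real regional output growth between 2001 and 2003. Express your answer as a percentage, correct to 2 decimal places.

-20.51%

Real regional output 2001 = 2493.94 / 1.003 = 2486.48.
Real regional output 2003 = 2660.47 / 1.346 = 1976.58.
Real growth = 1976.58 / 2486.48 − 1 = -0.2051.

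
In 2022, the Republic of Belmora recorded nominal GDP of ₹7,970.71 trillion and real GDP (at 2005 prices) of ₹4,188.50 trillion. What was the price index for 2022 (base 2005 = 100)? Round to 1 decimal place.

190.3

price index = (Nominal / Real) × 100 = 7970.71 / 4188.50 × 100 = 190.30.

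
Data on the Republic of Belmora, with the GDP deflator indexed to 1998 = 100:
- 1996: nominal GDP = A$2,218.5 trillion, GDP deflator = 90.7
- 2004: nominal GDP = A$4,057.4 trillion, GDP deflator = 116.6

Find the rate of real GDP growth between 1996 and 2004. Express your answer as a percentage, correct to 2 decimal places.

Deflate each year: 1996 → 2218.5/0.907 = 2445.98; 2004 → 4057.4/1.166 = 3479.76.
So real GDP changed by 3479.76/2445.98 − 1 = 0.4226, i.e. 42.26%.

42.26%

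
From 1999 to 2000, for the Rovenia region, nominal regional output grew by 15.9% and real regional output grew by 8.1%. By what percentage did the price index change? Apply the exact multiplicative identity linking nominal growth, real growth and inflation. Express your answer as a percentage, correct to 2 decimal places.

7.22%

(1 + g_nom) = (1 + g_real)(1 + π), so π = 1.1590 / 1.0810 − 1 = 0.07216.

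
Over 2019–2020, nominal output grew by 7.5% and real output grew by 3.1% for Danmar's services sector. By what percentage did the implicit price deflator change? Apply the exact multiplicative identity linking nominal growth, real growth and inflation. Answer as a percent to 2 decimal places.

(1 + g_nom) = (1 + g_real)(1 + π), so π = 1.0750 / 1.0310 − 1 = 0.04268.

4.27%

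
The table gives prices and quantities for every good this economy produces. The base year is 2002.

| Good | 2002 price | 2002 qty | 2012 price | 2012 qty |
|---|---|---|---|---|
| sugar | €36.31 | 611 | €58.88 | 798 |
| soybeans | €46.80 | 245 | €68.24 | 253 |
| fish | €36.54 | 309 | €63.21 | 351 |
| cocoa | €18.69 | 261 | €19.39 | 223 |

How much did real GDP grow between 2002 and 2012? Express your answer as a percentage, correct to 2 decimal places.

16.04%

Real GDP 2002 = Nominal GDP 2002 = 36.31·611 + 46.80·245 + 36.54·309 + 18.69·261 = 49820.36.
Real GDP 2012 (at 2002 prices) = 36.31·798 + 46.80·253 + 36.54·351 + 18.69·223 = 57809.19.
Real growth = 57809.19/49820.36 − 1 = 0.1604.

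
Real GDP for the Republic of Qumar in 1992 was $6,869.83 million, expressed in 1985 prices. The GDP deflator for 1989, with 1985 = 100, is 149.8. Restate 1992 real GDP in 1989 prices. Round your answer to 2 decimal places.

Real GDP in 1989 prices = Real GDP in 1985 prices × (P_1989/P_1985) = 6869.83 × 1.498 = 10291.01.

$10,291.01 million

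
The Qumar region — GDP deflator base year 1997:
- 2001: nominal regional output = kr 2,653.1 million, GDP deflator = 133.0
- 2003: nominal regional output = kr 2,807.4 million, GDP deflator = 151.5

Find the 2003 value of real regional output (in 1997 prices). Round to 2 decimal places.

kr 1,853.07 million

Real regional output = Nominal / (GDP deflator/100) = 2807.4 / 1.515 = 1853.07.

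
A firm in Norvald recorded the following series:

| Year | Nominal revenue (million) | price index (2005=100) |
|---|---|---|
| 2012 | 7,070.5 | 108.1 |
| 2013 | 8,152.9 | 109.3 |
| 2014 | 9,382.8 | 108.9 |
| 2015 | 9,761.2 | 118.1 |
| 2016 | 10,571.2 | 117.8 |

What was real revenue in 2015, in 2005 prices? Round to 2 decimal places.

Real revenue 2015 = 9761.2 / 1.181 = 8265.20.

8,265.20 million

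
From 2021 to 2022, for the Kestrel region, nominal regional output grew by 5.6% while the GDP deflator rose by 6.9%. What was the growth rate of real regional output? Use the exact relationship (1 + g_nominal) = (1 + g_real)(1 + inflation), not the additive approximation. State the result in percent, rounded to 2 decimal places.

(1 + g_nom) = (1 + g_real)(1 + π), so g_real = 1.0560 / 1.0690 − 1 = -0.01216.

-1.22%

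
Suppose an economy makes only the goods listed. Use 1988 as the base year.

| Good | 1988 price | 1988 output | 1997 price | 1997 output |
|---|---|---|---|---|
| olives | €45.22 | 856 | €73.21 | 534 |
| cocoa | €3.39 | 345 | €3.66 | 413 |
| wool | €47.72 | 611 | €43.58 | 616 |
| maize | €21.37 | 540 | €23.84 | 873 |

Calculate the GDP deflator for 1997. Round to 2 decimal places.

119.92

Nominal GDP 1997 = 73.21·534 + 3.66·413 + 43.58·616 + 23.84·873 = 88263.32.
Real GDP 1997 (at 1988 prices) = 45.22·534 + 3.39·413 + 47.72·616 + 21.37·873 = 73599.08.
Deflator = Nominal/Real × 100 = 88263.32/73599.08 × 100 = 119.924.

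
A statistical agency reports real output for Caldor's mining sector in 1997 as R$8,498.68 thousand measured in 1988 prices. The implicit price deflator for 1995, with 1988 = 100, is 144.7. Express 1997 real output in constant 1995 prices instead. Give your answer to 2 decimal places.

R$12,297.59 thousand

Real output in 1995 prices = Real output in 1988 prices × (P_1995/P_1988) = 8498.68 × 1.447 = 12297.59.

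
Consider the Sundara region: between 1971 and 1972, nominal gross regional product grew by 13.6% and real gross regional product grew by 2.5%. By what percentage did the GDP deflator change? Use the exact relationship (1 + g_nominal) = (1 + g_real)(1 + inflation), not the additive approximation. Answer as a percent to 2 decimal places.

(1 + g_nom) = (1 + g_real)(1 + π), so π = 1.1360 / 1.0250 − 1 = 0.10829.

10.83%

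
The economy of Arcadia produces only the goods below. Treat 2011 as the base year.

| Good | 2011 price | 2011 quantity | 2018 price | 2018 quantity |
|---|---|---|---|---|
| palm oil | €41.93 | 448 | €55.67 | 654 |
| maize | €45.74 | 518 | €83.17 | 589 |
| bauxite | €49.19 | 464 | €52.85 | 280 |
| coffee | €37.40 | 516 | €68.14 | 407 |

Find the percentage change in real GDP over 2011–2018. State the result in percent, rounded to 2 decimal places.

Real GDP 2011 = Nominal GDP 2011 = 41.93·448 + 45.74·518 + 49.19·464 + 37.40·516 = 84600.52.
Real GDP 2018 (at 2011 prices) = 41.93·654 + 45.74·589 + 49.19·280 + 37.40·407 = 83358.08.
Real growth = 83358.08/84600.52 − 1 = -0.0147.

-1.47%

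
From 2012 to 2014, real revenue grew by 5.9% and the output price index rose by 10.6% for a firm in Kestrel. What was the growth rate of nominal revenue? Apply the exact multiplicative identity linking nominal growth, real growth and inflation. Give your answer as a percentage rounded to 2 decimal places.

(1 + g_nom) = (1 + g_real)(1 + π) = 1.0590 × 1.1060 = 1.17125.

17.13%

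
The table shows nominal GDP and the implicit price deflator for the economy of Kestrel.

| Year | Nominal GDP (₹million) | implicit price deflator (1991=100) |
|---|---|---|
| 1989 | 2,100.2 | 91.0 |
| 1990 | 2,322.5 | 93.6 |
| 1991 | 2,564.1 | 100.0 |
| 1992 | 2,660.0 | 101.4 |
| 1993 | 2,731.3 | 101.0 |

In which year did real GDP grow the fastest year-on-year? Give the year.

1990: real = 2322.5/0.936 = 2481.30; growth vs 1989 (2307.91) = 7.51%.
1991: real = 2564.1/1.000 = 2564.10; growth vs 1990 (2481.30) = 3.34%.
1992: real = 2660.0/1.014 = 2623.27; growth vs 1991 (2564.10) = 2.31%.
1993: real = 2731.3/1.010 = 2704.26; growth vs 1992 (2623.27) = 3.09%.

1990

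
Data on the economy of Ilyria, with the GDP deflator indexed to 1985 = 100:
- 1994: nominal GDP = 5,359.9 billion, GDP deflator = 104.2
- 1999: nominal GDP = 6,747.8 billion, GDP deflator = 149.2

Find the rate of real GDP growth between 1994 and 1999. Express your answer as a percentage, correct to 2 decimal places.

Real GDP 1994 = 5359.9 / 1.042 = 5143.86.
Real GDP 1999 = 6747.8 / 1.492 = 4522.65.
Real growth = 4522.65 / 5143.86 − 1 = -0.1208.

-12.08%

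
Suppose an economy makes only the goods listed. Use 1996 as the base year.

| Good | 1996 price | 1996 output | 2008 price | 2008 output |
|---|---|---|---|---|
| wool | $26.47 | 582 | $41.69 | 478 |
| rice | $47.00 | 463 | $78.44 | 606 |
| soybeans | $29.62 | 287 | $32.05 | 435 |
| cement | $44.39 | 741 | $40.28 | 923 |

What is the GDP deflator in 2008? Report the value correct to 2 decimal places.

124.84

Nominal GDP 2008 = 41.69·478 + 78.44·606 + 32.05·435 + 40.28·923 = 118582.65.
Real GDP 2008 (at 1996 prices) = 26.47·478 + 47.00·606 + 29.62·435 + 44.39·923 = 94991.33.
Deflator = Nominal/Real × 100 = 118582.65/94991.33 × 100 = 124.835.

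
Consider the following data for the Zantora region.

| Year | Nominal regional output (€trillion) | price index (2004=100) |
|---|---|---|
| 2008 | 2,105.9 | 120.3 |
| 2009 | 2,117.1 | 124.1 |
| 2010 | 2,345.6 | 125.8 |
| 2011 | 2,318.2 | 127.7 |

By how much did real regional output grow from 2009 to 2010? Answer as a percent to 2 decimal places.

9.30%

Real regional output 2009 = 2117.1/1.241 = 1705.96.
Real regional output 2010 = 2345.6/1.258 = 1864.55.
Change = 1864.55/1705.96 − 1 = 0.0930.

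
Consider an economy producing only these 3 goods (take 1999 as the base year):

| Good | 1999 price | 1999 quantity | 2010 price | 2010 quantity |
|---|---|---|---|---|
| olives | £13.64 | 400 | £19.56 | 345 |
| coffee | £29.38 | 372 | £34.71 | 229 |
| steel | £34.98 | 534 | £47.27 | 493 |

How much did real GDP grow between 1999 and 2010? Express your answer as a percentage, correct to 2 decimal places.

-18.21%

Real GDP 1999 = Nominal GDP 1999 = 13.64·400 + 29.38·372 + 34.98·534 = 35064.68.
Real GDP 2010 (at 1999 prices) = 13.64·345 + 29.38·229 + 34.98·493 = 28678.96.
Real growth = 28678.96/35064.68 − 1 = -0.1821.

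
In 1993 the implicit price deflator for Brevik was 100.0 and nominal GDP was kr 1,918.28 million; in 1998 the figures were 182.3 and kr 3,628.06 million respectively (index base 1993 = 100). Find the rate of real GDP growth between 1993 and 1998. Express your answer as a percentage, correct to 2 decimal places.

Real GDP 1993 = 1918.28 / 1.000 = 1918.28.
Real GDP 1998 = 3628.06 / 1.823 = 1990.16.
Real growth = 1990.16 / 1918.28 − 1 = 0.0375.

3.75%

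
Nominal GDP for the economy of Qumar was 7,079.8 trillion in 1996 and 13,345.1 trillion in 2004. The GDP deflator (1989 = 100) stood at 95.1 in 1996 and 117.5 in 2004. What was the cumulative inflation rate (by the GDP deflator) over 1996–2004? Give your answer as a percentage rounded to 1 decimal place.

23.6%

Price-level change = 117.5 / 95.1 − 1 = 0.2355.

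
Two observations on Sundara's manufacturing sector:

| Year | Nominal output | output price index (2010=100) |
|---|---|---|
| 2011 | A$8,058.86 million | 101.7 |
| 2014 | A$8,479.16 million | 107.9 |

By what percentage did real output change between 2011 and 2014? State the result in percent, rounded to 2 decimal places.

-0.83%

Real output 2011 = 8058.86 / 1.017 = 7924.15.
Real output 2014 = 8479.16 / 1.079 = 7858.35.
Real growth = 7858.35 / 7924.15 − 1 = -0.0083.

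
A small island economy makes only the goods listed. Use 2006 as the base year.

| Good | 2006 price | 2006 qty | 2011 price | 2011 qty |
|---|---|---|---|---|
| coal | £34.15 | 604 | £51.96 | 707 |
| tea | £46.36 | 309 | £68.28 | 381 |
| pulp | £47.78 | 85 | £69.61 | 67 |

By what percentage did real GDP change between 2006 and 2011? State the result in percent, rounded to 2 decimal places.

15.37%

Real GDP 2006 = Nominal GDP 2006 = 34.15·604 + 46.36·309 + 47.78·85 = 39013.14.
Real GDP 2011 (at 2006 prices) = 34.15·707 + 46.36·381 + 47.78·67 = 45008.47.
Real growth = 45008.47/39013.14 − 1 = 0.1537.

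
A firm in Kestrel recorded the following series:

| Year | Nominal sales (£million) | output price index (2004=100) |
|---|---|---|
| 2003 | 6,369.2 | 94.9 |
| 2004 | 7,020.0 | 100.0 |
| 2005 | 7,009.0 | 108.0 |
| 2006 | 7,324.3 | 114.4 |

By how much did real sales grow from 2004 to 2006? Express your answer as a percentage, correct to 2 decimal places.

Real sales 2004 = 7020.0/1.000 = 7020.00.
Real sales 2006 = 7324.3/1.144 = 6402.36.
Change = 6402.36/7020.00 − 1 = -0.0880.

-8.80%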